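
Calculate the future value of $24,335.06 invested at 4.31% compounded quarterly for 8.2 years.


Compound interest formula: A = P(1 + r/n)^(nt)
A = $24,335.06 × (1 + 0.0431/4)^(4 × 8.2)
Growth factor: (1 + 0.0431/4)^32.8 = 1.4212397
A = $24,335.06 × 1.4212397
A = $34,585.95

A = P(1 + r/n)^(nt) = $34,585.95


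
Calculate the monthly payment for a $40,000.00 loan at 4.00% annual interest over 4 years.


Loan payment formula: PMT = PV × r / (1 − (1 + r)^(−n))
Monthly rate r = 0.04/12 ≈ 0.00333333, n = 48 months
Denominator: 1 − (1 + 0.04/12)^(−48) = 0.147629
PMT = $40,000.00 × (0.04/12) / 0.147629
PMT = $903.16 per month

PMT = PV × r / (1-(1+r)^(-n)) = $903.16/month


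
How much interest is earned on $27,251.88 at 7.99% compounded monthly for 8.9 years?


Compound interest earned = final amount − principal.
A = P(1 + r/n)^(nt) = $27,251.88 × (1 + 0.0799/12)^(12 × 8.9) = $55,361.01
Interest = A − P = $55,361.01 − $27,251.88 = $28,109.13

Interest = A - P = $28,109.13


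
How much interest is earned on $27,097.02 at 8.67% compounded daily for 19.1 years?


Compound interest earned = final amount − principal.
A = P(1 + r/n)^(nt) = $27,097.02 × (1 + 0.0867/365)^(365 × 19.1) = $141,910.58
Interest = A − P = $141,910.58 − $27,097.02 = $114,813.56

Interest = A - P = $114,813.56


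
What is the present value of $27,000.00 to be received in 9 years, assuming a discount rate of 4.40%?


Present value formula: PV = FV / (1 + r)^t
PV = $27,000.00 / (1 + 0.044)^9
PV = $27,000.00 / 1.473345
PV = $18,325.65

PV = FV / (1 + r)^t = $18,325.65


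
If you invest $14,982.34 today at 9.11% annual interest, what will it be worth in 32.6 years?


Future value formula: FV = PV × (1 + r)^t
FV = $14,982.34 × (1 + 0.0911)^32.6
FV = $14,982.34 × 17.154755
FV = $257,018.37

FV = PV × (1 + r)^t = $257,018.37


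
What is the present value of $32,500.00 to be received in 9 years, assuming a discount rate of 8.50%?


Present value formula: PV = FV / (1 + r)^t
PV = $32,500.00 / (1 + 0.085)^9
PV = $32,500.00 / 2.083856
PV = $15,596.09

PV = FV / (1 + r)^t = $15,596.09


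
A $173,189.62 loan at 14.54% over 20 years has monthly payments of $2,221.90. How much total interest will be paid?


Total paid over the life of the loan = PMT × n.
Total paid = $2,221.90 × 240 = $533,256.00
Total interest = total paid − principal = $533,256.00 − $173,189.62 = $360,066.38

Total interest = (PMT × n) - PV = $360,066.38


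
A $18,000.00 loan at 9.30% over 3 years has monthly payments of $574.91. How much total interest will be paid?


Total paid over the life of the loan = PMT × n.
Total paid = $574.91 × 36 = $20,696.76
Total interest = total paid − principal = $20,696.76 − $18,000.00 = $2,696.76

Total interest = (PMT × n) - PV = $2,696.76


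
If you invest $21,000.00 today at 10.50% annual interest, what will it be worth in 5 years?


Future value formula: FV = PV × (1 + r)^t
FV = $21,000.00 × (1 + 0.105)^5
FV = $21,000.00 × 1.6474468
FV = $34,596.38

FV = PV × (1 + r)^t = $34,596.38


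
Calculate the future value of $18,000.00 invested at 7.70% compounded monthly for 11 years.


Compound interest formula: A = P(1 + r/n)^(nt)
A = $18,000.00 × (1 + 0.077/12)^(12 × 11)
Growth factor: (1 + 0.077/12)^132 = 2.326335
A = $18,000.00 × 2.326335
A = $41,874.03

A = P(1 + r/n)^(nt) = $41,874.03


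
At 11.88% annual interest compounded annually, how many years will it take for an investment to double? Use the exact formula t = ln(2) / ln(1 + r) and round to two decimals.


Doubling condition: (1 + r)^t = 2
Take ln of both sides: t × ln(1 + r) = ln(2)
t = ln(2) / ln(1 + r)
t = 0.693147 / 0.112257
t = 6.17

t = ln(2) / ln(1 + r) = 6.17 years


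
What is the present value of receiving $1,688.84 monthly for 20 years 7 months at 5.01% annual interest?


Present value of an ordinary annuity: PV = PMT × (1 − (1 + r)^(−n)) / r
Monthly rate r = 0.0501/12 = 0.004175, n = 247
PV = $1,688.84 × (1 − (1 + 0.0501/12)^(−247)) / (0.0501/12)
PV = $1,688.84 × 153.931457
PV = $259,965.60

PV = PMT × (1-(1+r)^(-n))/r = $259,965.60


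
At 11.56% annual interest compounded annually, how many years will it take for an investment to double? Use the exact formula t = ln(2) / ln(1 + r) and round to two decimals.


Doubling condition: (1 + r)^t = 2
Take ln of both sides: t × ln(1 + r) = ln(2)
t = ln(2) / ln(1 + r)
t = 0.693147 / 0.109392
t = 6.34

t = ln(2) / ln(1 + r) = 6.34 years


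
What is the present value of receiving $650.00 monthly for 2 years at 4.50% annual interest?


Present value of an ordinary annuity: PV = PMT × (1 − (1 + r)^(−n)) / r
Monthly rate r = 0.045/12 = 0.00375, n = 24
PV = $650.00 × (1 − (1 + 0.045/12)^(−24)) / (0.045/12)
PV = $650.00 × 22.910656
PV = $14,891.93

PV = PMT × (1-(1+r)^(-n))/r = $14,891.93


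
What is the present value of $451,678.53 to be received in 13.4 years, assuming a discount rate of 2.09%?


Present value formula: PV = FV / (1 + r)^t
PV = $451,678.53 / (1 + 0.0209)^13.4
PV = $451,678.53 / 1.3193953
PV = $342,337.53

PV = FV / (1 + r)^t = $342,337.53


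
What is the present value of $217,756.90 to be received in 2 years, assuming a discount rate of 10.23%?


Present value formula: PV = FV / (1 + r)^t
PV = $217,756.90 / (1 + 0.1023)^2
PV = $217,756.90 / 1.21506529
PV = $179,214.16

PV = FV / (1 + r)^t = $179,214.16


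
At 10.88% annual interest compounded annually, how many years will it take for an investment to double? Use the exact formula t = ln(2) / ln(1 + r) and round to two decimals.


Doubling condition: (1 + r)^t = 2
Take ln of both sides: t × ln(1 + r) = ln(2)
t = ln(2) / ln(1 + r)
t = 0.693147 / 0.103278
t = 6.71

t = ln(2) / ln(1 + r) = 6.71 years


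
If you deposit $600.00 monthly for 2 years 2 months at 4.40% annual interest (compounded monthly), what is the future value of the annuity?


Future value of an ordinary annuity: FV = PMT × ((1 + r)^n − 1) / r
Monthly rate r = 0.044/12 ≈ 0.00366667, n = 26
FV = $600.00 × ((1 + 0.044/12)^26 − 1) / (0.044/12)
FV = $600.00 × 27.227371
FV = $16,336.42

FV = PMT × ((1+r)^n - 1)/r = $16,336.42


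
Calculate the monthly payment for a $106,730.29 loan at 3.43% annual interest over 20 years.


Loan payment formula: PMT = PV × r / (1 − (1 + r)^(−n))
Monthly rate r = 0.0343/12 ≈ 0.00285833, n = 240 months
Denominator: 1 − (1 + 0.0343/12)^(−240) = 0.495921
PMT = $106,730.29 × (0.0343/12) / 0.495921
PMT = $615.16 per month

PMT = PV × r / (1-(1+r)^(-n)) = $615.16/month


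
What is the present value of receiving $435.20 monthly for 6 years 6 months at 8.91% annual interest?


Present value of an ordinary annuity: PV = PMT × (1 − (1 + r)^(−n)) / r
Monthly rate r = 0.0891/12 = 0.007425, n = 78
PV = $435.20 × (1 − (1 + 0.0891/12)^(−78)) / (0.0891/12)
PV = $435.20 × 59.047179
PV = $25,697.33

PV = PMT × (1-(1+r)^(-n))/r = $25,697.33


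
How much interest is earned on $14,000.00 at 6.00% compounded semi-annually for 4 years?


Compound interest earned = final amount − principal.
A = P(1 + r/n)^(nt) = $14,000.00 × (1 + 0.06/2)^(2 × 4) = $17,734.78
Interest = A − P = $17,734.78 − $14,000.00 = $3,734.78

Interest = A - P = $3,734.78


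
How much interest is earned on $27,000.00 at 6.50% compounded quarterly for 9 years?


Compound interest earned = final amount − principal.
A = P(1 + r/n)^(nt) = $27,000.00 × (1 + 0.065/4)^(4 × 9) = $48,237.40
Interest = A − P = $48,237.40 − $27,000.00 = $21,237.40

Interest = A - P = $21,237.40


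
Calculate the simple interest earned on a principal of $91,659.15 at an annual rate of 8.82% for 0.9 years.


Simple interest formula: I = P × r × t
I = $91,659.15 × 0.0882 × 0.9
I = $7,275.90

I = P × r × t = $7,275.90


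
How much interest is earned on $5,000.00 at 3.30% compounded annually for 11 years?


Compound interest earned = final amount − principal.
A = P(1 + r/n)^(nt) = $5,000.00 × (1 + 0.033/1)^(1 × 11) = $7,146.17
Interest = A − P = $7,146.17 − $5,000.00 = $2,146.17

Interest = A - P = $2,146.17


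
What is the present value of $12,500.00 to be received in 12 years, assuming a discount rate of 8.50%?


Present value formula: PV = FV / (1 + r)^t
PV = $12,500.00 / (1 + 0.085)^12
PV = $12,500.00 / 2.661686
PV = $4,696.27

PV = FV / (1 + r)^t = $4,696.27


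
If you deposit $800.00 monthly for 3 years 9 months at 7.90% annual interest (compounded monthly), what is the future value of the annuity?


Future value of an ordinary annuity: FV = PMT × ((1 + r)^n − 1) / r
Monthly rate r = 0.079/12 ≈ 0.00658333, n = 45
FV = $800.00 × ((1 + 0.079/12)^45 − 1) / (0.079/12)
FV = $800.00 × 52.177410
FV = $41,741.93

FV = PMT × ((1+r)^n - 1)/r = $41,741.93


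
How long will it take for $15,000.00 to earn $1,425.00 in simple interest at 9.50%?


Rearrange the simple interest formula for t:
I = P × r × t  ⇒  t = I / (P × r)
t = $1,425.00 / ($15,000.00 × 0.095)
t = 1

t = I/(P×r) = 1 year


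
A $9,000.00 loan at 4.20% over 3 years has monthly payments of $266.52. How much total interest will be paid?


Total paid over the life of the loan = PMT × n.
Total paid = $266.52 × 36 = $9,594.72
Total interest = total paid − principal = $9,594.72 − $9,000.00 = $594.72

Total interest = (PMT × n) - PV = $594.72


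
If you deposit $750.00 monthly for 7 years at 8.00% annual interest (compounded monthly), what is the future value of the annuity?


Future value of an ordinary annuity: FV = PMT × ((1 + r)^n − 1) / r
Monthly rate r = 0.08/12 ≈ 0.00666667, n = 84
FV = $750.00 × ((1 + 0.08/12)^84 − 1) / (0.08/12)
FV = $750.00 × 112.113308
FV = $84,084.98

FV = PMT × ((1+r)^n - 1)/r = $84,084.98


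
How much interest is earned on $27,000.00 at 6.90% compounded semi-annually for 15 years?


Compound interest earned = final amount − principal.
A = P(1 + r/n)^(nt) = $27,000.00 × (1 + 0.069/2)^(2 × 15) = $74,692.78
Interest = A − P = $74,692.78 − $27,000.00 = $47,692.78

Interest = A - P = $47,692.78


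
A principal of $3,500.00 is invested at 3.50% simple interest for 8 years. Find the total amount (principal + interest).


Total amount formula: A = P(1 + rt) = P + P·r·t
Interest: I = P × r × t = $3,500.00 × 0.035 × 8 = $980.00
A = P + I = $3,500.00 + $980.00 = $4,480.00

A = P + I = P(1 + rt) = $4,480.00


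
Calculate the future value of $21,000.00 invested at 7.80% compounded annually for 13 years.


Compound interest formula: A = P(1 + r/n)^(nt)
A = $21,000.00 × (1 + 0.078/1)^(1 × 13)
Growth factor: (1 + 0.078/1)^13 = 2.654874
A = $21,000.00 × 2.654874
A = $55,752.35

A = P(1 + r/n)^(nt) = $55,752.35


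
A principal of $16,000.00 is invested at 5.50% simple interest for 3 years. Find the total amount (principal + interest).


Total amount formula: A = P(1 + rt) = P + P·r·t
Interest: I = P × r × t = $16,000.00 × 0.055 × 3 = $2,640.00
A = P + I = $16,000.00 + $2,640.00 = $18,640.00

A = P + I = P(1 + rt) = $18,640.00


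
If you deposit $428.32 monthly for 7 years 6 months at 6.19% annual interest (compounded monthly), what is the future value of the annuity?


Future value of an ordinary annuity: FV = PMT × ((1 + r)^n − 1) / r
Monthly rate r = 0.0619/12 ≈ 0.00515833, n = 90
FV = $428.32 × ((1 + 0.0619/12)^90 − 1) / (0.0619/12)
FV = $428.32 × 114.169332
FV = $48,901.01

FV = PMT × ((1+r)^n - 1)/r = $48,901.01


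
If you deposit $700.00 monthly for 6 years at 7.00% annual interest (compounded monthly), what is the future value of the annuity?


Future value of an ordinary annuity: FV = PMT × ((1 + r)^n − 1) / r
Monthly rate r = 0.07/12 ≈ 0.00583333, n = 72
FV = $700.00 × ((1 + 0.07/12)^72 − 1) / (0.07/12)
FV = $700.00 × 89.160944
FV = $62,412.66

FV = PMT × ((1+r)^n - 1)/r = $62,412.66


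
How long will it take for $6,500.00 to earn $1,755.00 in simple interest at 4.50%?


Rearrange the simple interest formula for t:
I = P × r × t  ⇒  t = I / (P × r)
t = $1,755.00 / ($6,500.00 × 0.045)
t = 6

t = I/(P×r) = 6 years


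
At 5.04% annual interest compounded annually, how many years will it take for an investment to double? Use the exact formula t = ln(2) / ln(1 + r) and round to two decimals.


Doubling condition: (1 + r)^t = 2
Take ln of both sides: t × ln(1 + r) = ln(2)
t = ln(2) / ln(1 + r)
t = 0.693147 / 0.049171
t = 14.10

t = ln(2) / ln(1 + r) = 14.10 years


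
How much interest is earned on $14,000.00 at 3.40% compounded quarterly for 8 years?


Compound interest earned = final amount − principal.
A = P(1 + r/n)^(nt) = $14,000.00 × (1 + 0.034/4)^(4 × 8) = $18,355.11
Interest = A − P = $18,355.11 − $14,000.00 = $4,355.11

Interest = A - P = $4,355.11


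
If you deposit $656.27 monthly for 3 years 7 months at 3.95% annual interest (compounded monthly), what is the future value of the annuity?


Future value of an ordinary annuity: FV = PMT × ((1 + r)^n − 1) / r
Monthly rate r = 0.0395/12 ≈ 0.00329167, n = 43
FV = $656.27 × ((1 + 0.0395/12)^43 − 1) / (0.0395/12)
FV = $656.27 × 46.110607
FV = $30,261.01

FV = PMT × ((1+r)^n - 1)/r = $30,261.01


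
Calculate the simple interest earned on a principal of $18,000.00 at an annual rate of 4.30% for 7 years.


Simple interest formula: I = P × r × t
I = $18,000.00 × 0.043 × 7
I = $5,418.00

I = P × r × t = $5,418.00


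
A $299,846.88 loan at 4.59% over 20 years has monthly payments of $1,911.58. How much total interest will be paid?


Total paid over the life of the loan = PMT × n.
Total paid = $1,911.58 × 240 = $458,779.20
Total interest = total paid − principal = $458,779.20 − $299,846.88 = $158,932.32

Total interest = (PMT × n) - PV = $158,932.32


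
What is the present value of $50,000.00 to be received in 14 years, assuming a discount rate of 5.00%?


Present value formula: PV = FV / (1 + r)^t
PV = $50,000.00 / (1 + 0.05)^14
PV = $50,000.00 / 1.9799316
PV = $25,253.40

PV = FV / (1 + r)^t = $25,253.40


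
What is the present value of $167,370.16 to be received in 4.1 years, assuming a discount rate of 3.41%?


Present value formula: PV = FV / (1 + r)^t
PV = $167,370.16 / (1 + 0.0341)^4.1
PV = $167,370.16 / 1.1473777
PV = $145,871.90

PV = FV / (1 + r)^t = $145,871.90


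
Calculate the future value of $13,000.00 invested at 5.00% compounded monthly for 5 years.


Compound interest formula: A = P(1 + r/n)^(nt)
A = $13,000.00 × (1 + 0.05/12)^(12 × 5)
Growth factor: (1 + 0.05/12)^60 = 1.2833587
A = $13,000.00 × 1.2833587
A = $16,683.66

A = P(1 + r/n)^(nt) = $16,683.66


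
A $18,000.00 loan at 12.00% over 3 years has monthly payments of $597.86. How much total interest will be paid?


Total paid over the life of the loan = PMT × n.
Total paid = $597.86 × 36 = $21,522.96
Total interest = total paid − principal = $21,522.96 − $18,000.00 = $3,522.96

Total interest = (PMT × n) - PV = $3,522.96


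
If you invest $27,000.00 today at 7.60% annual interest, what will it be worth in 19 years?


Future value formula: FV = PV × (1 + r)^t
FV = $27,000.00 × (1 + 0.076)^19
FV = $27,000.00 × 4.0219175
FV = $108,591.77

FV = PV × (1 + r)^t = $108,591.77


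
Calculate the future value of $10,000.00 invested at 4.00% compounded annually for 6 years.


Compound interest formula: A = P(1 + r/n)^(nt)
A = $10,000.00 × (1 + 0.04/1)^(1 × 6)
Growth factor: (1 + 0.04/1)^6 = 1.265319
A = $10,000.00 × 1.265319
A = $12,653.19

A = P(1 + r/n)^(nt) = $12,653.19


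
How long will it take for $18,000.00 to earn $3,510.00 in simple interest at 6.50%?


Rearrange the simple interest formula for t:
I = P × r × t  ⇒  t = I / (P × r)
t = $3,510.00 / ($18,000.00 × 0.065)
t = 3

t = I/(P×r) = 3 years


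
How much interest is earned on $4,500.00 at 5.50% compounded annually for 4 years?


Compound interest earned = final amount − principal.
A = P(1 + r/n)^(nt) = $4,500.00 × (1 + 0.055/1)^(1 × 4) = $5,574.71
Interest = A − P = $5,574.71 − $4,500.00 = $1,074.71

Interest = A - P = $1,074.71


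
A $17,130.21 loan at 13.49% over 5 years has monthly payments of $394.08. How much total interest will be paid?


Total paid over the life of the loan = PMT × n.
Total paid = $394.08 × 60 = $23,644.80
Total interest = total paid − principal = $23,644.80 − $17,130.21 = $6,514.59

Total interest = (PMT × n) - PV = $6,514.59


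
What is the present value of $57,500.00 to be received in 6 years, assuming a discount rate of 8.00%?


Present value formula: PV = FV / (1 + r)^t
PV = $57,500.00 / (1 + 0.08)^6
PV = $57,500.00 / 1.5868743
PV = $36,234.75

PV = FV / (1 + r)^t = $36,234.75


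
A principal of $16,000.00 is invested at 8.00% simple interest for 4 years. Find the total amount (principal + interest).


Total amount formula: A = P(1 + rt) = P + P·r·t
Interest: I = P × r × t = $16,000.00 × 0.08 × 4 = $5,120.00
A = P + I = $16,000.00 + $5,120.00 = $21,120.00

A = P + I = P(1 + rt) = $21,120.00


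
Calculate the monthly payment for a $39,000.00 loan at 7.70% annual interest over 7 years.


Loan payment formula: PMT = PV × r / (1 − (1 + r)^(−n))
Monthly rate r = 0.077/12 ≈ 0.00641667, n = 84 months
Denominator: 1 − (1 + 0.077/12)^(−84) = 0.415663
PMT = $39,000.00 × (0.077/12) / 0.415663
PMT = $602.05 per month

PMT = PV × r / (1-(1+r)^(-n)) = $602.05/month


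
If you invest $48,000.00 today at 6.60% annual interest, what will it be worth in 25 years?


Future value formula: FV = PV × (1 + r)^t
FV = $48,000.00 × (1 + 0.066)^25
FV = $48,000.00 × 4.9423115
FV = $237,230.95

FV = PV × (1 + r)^t = $237,230.95


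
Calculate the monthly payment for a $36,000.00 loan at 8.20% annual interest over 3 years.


Loan payment formula: PMT = PV × r / (1 − (1 + r)^(−n))
Monthly rate r = 0.082/12 ≈ 0.00683333, n = 36 months
Denominator: 1 − (1 + 0.082/12)^(−36) = 0.2174233
PMT = $36,000.00 × (0.082/12) / 0.2174233
PMT = $1,131.43 per month

PMT = PV × r / (1-(1+r)^(-n)) = $1,131.43/month


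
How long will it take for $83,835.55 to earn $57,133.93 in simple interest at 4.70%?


Rearrange the simple interest formula for t:
I = P × r × t  ⇒  t = I / (P × r)
t = $57,133.93 / ($83,835.55 × 0.047)
t = 14.5

t = I/(P×r) = 14.5 years


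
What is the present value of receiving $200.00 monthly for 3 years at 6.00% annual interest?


Present value of an ordinary annuity: PV = PMT × (1 − (1 + r)^(−n)) / r
Monthly rate r = 0.06/12 = 0.005, n = 36
PV = $200.00 × (1 − (1 + 0.06/12)^(−36)) / (0.06/12)
PV = $200.00 × 32.871016
PV = $6,574.20

PV = PMT × (1-(1+r)^(-n))/r = $6,574.20


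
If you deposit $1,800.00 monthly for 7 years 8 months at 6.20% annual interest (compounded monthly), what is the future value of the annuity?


Future value of an ordinary annuity: FV = PMT × ((1 + r)^n − 1) / r
Monthly rate r = 0.062/12 ≈ 0.00516667, n = 92
FV = $1,800.00 × ((1 + 0.062/12)^92 − 1) / (0.062/12)
FV = $1,800.00 × 117.403173
FV = $211,325.71

FV = PMT × ((1+r)^n - 1)/r = $211,325.71


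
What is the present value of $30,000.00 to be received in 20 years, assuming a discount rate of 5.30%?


Present value formula: PV = FV / (1 + r)^t
PV = $30,000.00 / (1 + 0.053)^20
PV = $30,000.00 / 2.809101
PV = $10,679.57

PV = FV / (1 + r)^t = $10,679.57


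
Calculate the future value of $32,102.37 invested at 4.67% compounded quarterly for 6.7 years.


Compound interest formula: A = P(1 + r/n)^(nt)
A = $32,102.37 × (1 + 0.0467/4)^(4 × 6.7)
Growth factor: (1 + 0.0467/4)^26.8 = 1.3648951
A = $32,102.37 × 1.3648951
A = $43,816.37

A = P(1 + r/n)^(nt) = $43,816.37


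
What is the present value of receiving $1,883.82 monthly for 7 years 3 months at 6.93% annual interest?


Present value of an ordinary annuity: PV = PMT × (1 − (1 + r)^(−n)) / r
Monthly rate r = 0.0693/12 = 0.005775, n = 87
PV = $1,883.82 × (1 − (1 + 0.0693/12)^(−87)) / (0.0693/12)
PV = $1,883.82 × 68.236075
PV = $128,544.48

PV = PMT × (1-(1+r)^(-n))/r = $128,544.48


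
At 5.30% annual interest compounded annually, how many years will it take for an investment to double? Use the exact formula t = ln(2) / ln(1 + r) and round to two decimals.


Doubling condition: (1 + r)^t = 2
Take ln of both sides: t × ln(1 + r) = ln(2)
t = ln(2) / ln(1 + r)
t = 0.693147 / 0.051643
t = 13.42

t = ln(2) / ln(1 + r) = 13.42 years


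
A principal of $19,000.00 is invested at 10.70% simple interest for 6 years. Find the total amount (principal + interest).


Total amount formula: A = P(1 + rt) = P + P·r·t
Interest: I = P × r × t = $19,000.00 × 0.107 × 6 = $12,198.00
A = P + I = $19,000.00 + $12,198.00 = $31,198.00

A = P + I = P(1 + rt) = $31,198.00


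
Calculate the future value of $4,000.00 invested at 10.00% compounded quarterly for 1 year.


Compound interest formula: A = P(1 + r/n)^(nt)
A = $4,000.00 × (1 + 0.1/4)^(4 × 1)
Growth factor: (1 + 0.1/4)^4 = 1.103813
A = $4,000.00 × 1.103813
A = $4,415.25

A = P(1 + r/n)^(nt) = $4,415.25


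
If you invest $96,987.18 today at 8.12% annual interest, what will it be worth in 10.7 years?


Future value formula: FV = PV × (1 + r)^t
FV = $96,987.18 × (1 + 0.0812)^10.7
FV = $96,987.18 × 2.30565645
FV = $223,619.12

FV = PV × (1 + r)^t = $223,619.12


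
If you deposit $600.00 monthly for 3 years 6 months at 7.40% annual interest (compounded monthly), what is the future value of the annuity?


Future value of an ordinary annuity: FV = PMT × ((1 + r)^n − 1) / r
Monthly rate r = 0.074/12 ≈ 0.00616667, n = 42
FV = $600.00 × ((1 + 0.074/12)^42 − 1) / (0.074/12)
FV = $600.00 × 47.773585
FV = $28,664.15

FV = PMT × ((1+r)^n - 1)/r = $28,664.15


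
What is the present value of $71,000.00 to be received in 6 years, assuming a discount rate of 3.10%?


Present value formula: PV = FV / (1 + r)^t
PV = $71,000.00 / (1 + 0.031)^6
PV = $71,000.00 / 1.2010248
PV = $59,116.18

PV = FV / (1 + r)^t = $59,116.18


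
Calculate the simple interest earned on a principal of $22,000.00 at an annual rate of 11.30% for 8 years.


Simple interest formula: I = P × r × t
I = $22,000.00 × 0.113 × 8
I = $19,888.00

I = P × r × t = $19,888.00


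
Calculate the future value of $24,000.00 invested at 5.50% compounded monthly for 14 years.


Compound interest formula: A = P(1 + r/n)^(nt)
A = $24,000.00 × (1 + 0.055/12)^(12 × 14)
Growth factor: (1 + 0.055/12)^168 = 2.155970
A = $24,000.00 × 2.155970
A = $51,743.28

A = P(1 + r/n)^(nt) = $51,743.28


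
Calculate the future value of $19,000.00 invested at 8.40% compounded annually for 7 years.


Compound interest formula: A = P(1 + r/n)^(nt)
A = $19,000.00 × (1 + 0.084/1)^(1 × 7)
Growth factor: (1 + 0.084/1)^7 = 1.7587535
A = $19,000.00 × 1.7587535
A = $33,416.32

A = P(1 + r/n)^(nt) = $33,416.32


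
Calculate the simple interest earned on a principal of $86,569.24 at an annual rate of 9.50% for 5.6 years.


Simple interest formula: I = P × r × t
I = $86,569.24 × 0.095 × 5.6
I = $46,054.84

I = P × r × t = $46,054.84


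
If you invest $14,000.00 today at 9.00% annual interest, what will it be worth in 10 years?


Future value formula: FV = PV × (1 + r)^t
FV = $14,000.00 × (1 + 0.09)^10
FV = $14,000.00 × 2.3673637
FV = $33,143.09

FV = PV × (1 + r)^t = $33,143.09


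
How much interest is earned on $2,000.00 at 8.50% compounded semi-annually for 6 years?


Compound interest earned = final amount − principal.
A = P(1 + r/n)^(nt) = $2,000.00 × (1 + 0.085/2)^(2 × 6) = $3,295.66
Interest = A − P = $3,295.66 − $2,000.00 = $1,295.66

Interest = A - P = $1,295.66


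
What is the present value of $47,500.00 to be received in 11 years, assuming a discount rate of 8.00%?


Present value formula: PV = FV / (1 + r)^t
PV = $47,500.00 / (1 + 0.08)^11
PV = $47,500.00 / 2.331639
PV = $20,371.94

PV = FV / (1 + r)^t = $20,371.94


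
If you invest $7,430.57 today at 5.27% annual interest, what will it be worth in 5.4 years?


Future value formula: FV = PV × (1 + r)^t
FV = $7,430.57 × (1 + 0.0527)^5.4
FV = $7,430.57 × 1.319608
FV = $9,805.44

FV = PV × (1 + r)^t = $9,805.44


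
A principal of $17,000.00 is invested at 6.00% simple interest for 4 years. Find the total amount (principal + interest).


Total amount formula: A = P(1 + rt) = P + P·r·t
Interest: I = P × r × t = $17,000.00 × 0.06 × 4 = $4,080.00
A = P + I = $17,000.00 + $4,080.00 = $21,080.00

A = P + I = P(1 + rt) = $21,080.00


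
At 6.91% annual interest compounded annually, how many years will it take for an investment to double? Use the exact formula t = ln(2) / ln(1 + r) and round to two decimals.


Doubling condition: (1 + r)^t = 2
Take ln of both sides: t × ln(1 + r) = ln(2)
t = ln(2) / ln(1 + r)
t = 0.693147 / 0.066817
t = 10.37

t = ln(2) / ln(1 + r) = 10.37 years


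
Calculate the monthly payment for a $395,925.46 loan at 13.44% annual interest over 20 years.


Loan payment formula: PMT = PV × r / (1 − (1 + r)^(−n))
Monthly rate r = 0.1344/12 = 0.0112, n = 240 months
Denominator: 1 − (1 + 0.1344/12)^(−240) = 0.930959
PMT = $395,925.46 × (0.1344/12) / 0.930959
PMT = $4,763.22 per month

PMT = PV × r / (1-(1+r)^(-n)) = $4,763.22/month


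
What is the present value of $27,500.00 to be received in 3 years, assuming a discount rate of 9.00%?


Present value formula: PV = FV / (1 + r)^t
PV = $27,500.00 / (1 + 0.09)^3
PV = $27,500.00 / 1.295029
PV = $21,235.05

PV = FV / (1 + r)^t = $21,235.05


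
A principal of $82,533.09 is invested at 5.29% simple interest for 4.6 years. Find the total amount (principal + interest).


Total amount formula: A = P(1 + rt) = P + P·r·t
Interest: I = P × r × t = $82,533.09 × 0.0529 × 4.6 = $20,083.60
A = P + I = $82,533.09 + $20,083.60 = $102,616.69

A = P + I = P(1 + rt) = $102,616.69


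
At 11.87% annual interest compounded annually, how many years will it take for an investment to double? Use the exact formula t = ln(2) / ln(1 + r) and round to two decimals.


Doubling condition: (1 + r)^t = 2
Take ln of both sides: t × ln(1 + r) = ln(2)
t = ln(2) / ln(1 + r)
t = 0.693147 / 0.112167
t = 6.18

t = ln(2) / ln(1 + r) = 6.18 years


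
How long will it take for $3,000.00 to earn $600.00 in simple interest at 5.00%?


Rearrange the simple interest formula for t:
I = P × r × t  ⇒  t = I / (P × r)
t = $600.00 / ($3,000.00 × 0.05)
t = 4

t = I/(P×r) = 4 years


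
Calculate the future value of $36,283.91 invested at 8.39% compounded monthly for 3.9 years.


Compound interest formula: A = P(1 + r/n)^(nt)
A = $36,283.91 × (1 + 0.0839/12)^(12 × 3.9)
Growth factor: (1 + 0.0839/12)^46.8 = 1.3855143
A = $36,283.91 × 1.3855143
A = $50,271.88

A = P(1 + r/n)^(nt) = $50,271.88


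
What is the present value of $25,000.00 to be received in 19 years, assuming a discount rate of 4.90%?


Present value formula: PV = FV / (1 + r)^t
PV = $25,000.00 / (1 + 0.049)^19
PV = $25,000.00 / 2.481614
PV = $10,074.09

PV = FV / (1 + r)^t = $10,074.09


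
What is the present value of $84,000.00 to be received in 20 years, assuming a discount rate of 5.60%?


Present value formula: PV = FV / (1 + r)^t
PV = $84,000.00 / (1 + 0.056)^20
PV = $84,000.00 / 2.973571
PV = $28,248.86

PV = FV / (1 + r)^t = $28,248.86


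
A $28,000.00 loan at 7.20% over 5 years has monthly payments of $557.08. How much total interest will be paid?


Total paid over the life of the loan = PMT × n.
Total paid = $557.08 × 60 = $33,424.80
Total interest = total paid − principal = $33,424.80 − $28,000.00 = $5,424.80

Total interest = (PMT × n) - PV = $5,424.80


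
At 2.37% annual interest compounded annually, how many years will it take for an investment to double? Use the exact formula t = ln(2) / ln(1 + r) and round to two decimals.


Doubling condition: (1 + r)^t = 2
Take ln of both sides: t × ln(1 + r) = ln(2)
t = ln(2) / ln(1 + r)
t = 0.693147 / 0.023424
t = 29.59

t = ln(2) / ln(1 + r) = 29.59 years


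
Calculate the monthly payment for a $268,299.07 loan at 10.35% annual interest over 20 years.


Loan payment formula: PMT = PV × r / (1 − (1 + r)^(−n))
Monthly rate r = 0.1035/12 = 0.008625, n = 240 months
Denominator: 1 − (1 + 0.1035/12)^(−240) = 0.872689
PMT = $268,299.07 × (0.1035/12) / 0.872689
PMT = $2,651.67 per month

PMT = PV × r / (1-(1+r)^(-n)) = $2,651.67/month


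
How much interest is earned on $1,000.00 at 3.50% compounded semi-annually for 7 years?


Compound interest earned = final amount − principal.
A = P(1 + r/n)^(nt) = $1,000.00 × (1 + 0.035/2)^(2 × 7) = $1,274.92
Interest = A − P = $1,274.92 − $1,000.00 = $274.92

Interest = A - P = $274.92


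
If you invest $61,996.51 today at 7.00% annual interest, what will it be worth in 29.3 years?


Future value formula: FV = PV × (1 + r)^t
FV = $61,996.51 × (1 + 0.07)^29.3
FV = $61,996.51 × 7.2601348
FV = $450,103.02

FV = PV × (1 + r)^t = $450,103.02


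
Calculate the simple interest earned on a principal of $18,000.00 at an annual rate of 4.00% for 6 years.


Simple interest formula: I = P × r × t
I = $18,000.00 × 0.04 × 6
I = $4,320.00

I = P × r × t = $4,320.00


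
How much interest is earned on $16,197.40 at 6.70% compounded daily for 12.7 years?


Compound interest earned = final amount − principal.
A = P(1 + r/n)^(nt) = $16,197.40 × (1 + 0.067/365)^(365 × 12.7) = $37,927.36
Interest = A − P = $37,927.36 − $16,197.40 = $21,729.96

Interest = A - P = $21,729.96


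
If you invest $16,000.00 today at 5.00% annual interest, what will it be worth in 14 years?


Future value formula: FV = PV × (1 + r)^t
FV = $16,000.00 × (1 + 0.05)^14
FV = $16,000.00 × 1.979932
FV = $31,678.91

FV = PV × (1 + r)^t = $31,678.91


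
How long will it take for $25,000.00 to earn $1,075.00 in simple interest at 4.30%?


Rearrange the simple interest formula for t:
I = P × r × t  ⇒  t = I / (P × r)
t = $1,075.00 / ($25,000.00 × 0.043)
t = 1

t = I/(P×r) = 1 year


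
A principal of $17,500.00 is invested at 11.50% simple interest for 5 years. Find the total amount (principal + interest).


Total amount formula: A = P(1 + rt) = P + P·r·t
Interest: I = P × r × t = $17,500.00 × 0.115 × 5 = $10,062.50
A = P + I = $17,500.00 + $10,062.50 = $27,562.50

A = P + I = P(1 + rt) = $27,562.50


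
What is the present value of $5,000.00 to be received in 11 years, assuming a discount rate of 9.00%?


Present value formula: PV = FV / (1 + r)^t
PV = $5,000.00 / (1 + 0.09)^11
PV = $5,000.00 / 2.580426
PV = $1,937.66

PV = FV / (1 + r)^t = $1,937.66


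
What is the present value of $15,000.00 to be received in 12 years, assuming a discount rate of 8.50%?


Present value formula: PV = FV / (1 + r)^t
PV = $15,000.00 / (1 + 0.085)^12
PV = $15,000.00 / 2.661686
PV = $5,635.53

PV = FV / (1 + r)^t = $5,635.53


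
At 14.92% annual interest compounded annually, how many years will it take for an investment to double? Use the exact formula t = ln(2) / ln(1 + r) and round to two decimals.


Doubling condition: (1 + r)^t = 2
Take ln of both sides: t × ln(1 + r) = ln(2)
t = ln(2) / ln(1 + r)
t = 0.693147 / 0.139066
t = 4.98

t = ln(2) / ln(1 + r) = 4.98 years


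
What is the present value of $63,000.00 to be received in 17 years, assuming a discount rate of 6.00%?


Present value formula: PV = FV / (1 + r)^t
PV = $63,000.00 / (1 + 0.06)^17
PV = $63,000.00 / 2.692773
PV = $23,395.96

PV = FV / (1 + r)^t = $23,395.96


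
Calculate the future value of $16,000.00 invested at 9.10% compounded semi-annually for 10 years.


Compound interest formula: A = P(1 + r/n)^(nt)
A = $16,000.00 × (1 + 0.091/2)^(2 × 10)
Growth factor: (1 + 0.091/2)^20 = 2.434898
A = $16,000.00 × 2.434898
A = $38,958.37

A = P(1 + r/n)^(nt) = $38,958.37


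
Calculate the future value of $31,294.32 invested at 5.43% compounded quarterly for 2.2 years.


Compound interest formula: A = P(1 + r/n)^(nt)
A = $31,294.32 × (1 + 0.0543/4)^(4 × 2.2)
Growth factor: (1 + 0.0543/4)^8.8 = 1.125983
A = $31,294.32 × 1.125983
A = $35,236.87

A = P(1 + r/n)^(nt) = $35,236.87


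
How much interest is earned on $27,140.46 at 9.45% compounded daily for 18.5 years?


Compound interest earned = final amount − principal.
A = P(1 + r/n)^(nt) = $27,140.46 × (1 + 0.0945/365)^(365 × 18.5) = $155,874.21
Interest = A − P = $155,874.21 − $27,140.46 = $128,733.75

Interest = A - P = $128,733.75


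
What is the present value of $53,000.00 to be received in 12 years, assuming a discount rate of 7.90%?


Present value formula: PV = FV / (1 + r)^t
PV = $53,000.00 / (1 + 0.079)^12
PV = $53,000.00 / 2.490332
PV = $21,282.30

PV = FV / (1 + r)^t = $21,282.30


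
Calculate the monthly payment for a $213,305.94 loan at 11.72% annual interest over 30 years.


Loan payment formula: PMT = PV × r / (1 − (1 + r)^(−n))
Monthly rate r = 0.1172/12 ≈ 0.00976667, n = 360 months
Denominator: 1 − (1 + 0.1172/12)^(−360) = 0.969771
PMT = $213,305.94 × (0.1172/12) / 0.969771
PMT = $2,148.23 per month

PMT = PV × r / (1-(1+r)^(-n)) = $2,148.23/month


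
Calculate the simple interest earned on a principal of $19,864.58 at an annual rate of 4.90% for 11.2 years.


Simple interest formula: I = P × r × t
I = $19,864.58 × 0.049 × 11.2
I = $10,901.68

I = P × r × t = $10,901.68


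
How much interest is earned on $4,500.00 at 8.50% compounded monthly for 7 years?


Compound interest earned = final amount − principal.
A = P(1 + r/n)^(nt) = $4,500.00 × (1 + 0.085/12)^(12 × 7) = $8,141.55
Interest = A − P = $8,141.55 − $4,500.00 = $3,641.55

Interest = A - P = $3,641.55


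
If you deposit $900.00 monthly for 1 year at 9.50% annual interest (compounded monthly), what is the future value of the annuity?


Future value of an ordinary annuity: FV = PMT × ((1 + r)^n − 1) / r
Monthly rate r = 0.095/12 ≈ 0.00791667, n = 12
FV = $900.00 × ((1 + 0.095/12)^12 − 1) / (0.095/12)
FV = $900.00 × 12.536537
FV = $11,282.88

FV = PMT × ((1+r)^n - 1)/r = $11,282.88


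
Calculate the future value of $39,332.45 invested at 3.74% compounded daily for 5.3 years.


Compound interest formula: A = P(1 + r/n)^(nt)
A = $39,332.45 × (1 + 0.0374/365)^(365 × 5.3)
Growth factor: (1 + 0.0374/365)^1934.5 = 1.2192182
A = $39,332.45 × 1.2192182
A = $47,954.84

A = P(1 + r/n)^(nt) = $47,954.84


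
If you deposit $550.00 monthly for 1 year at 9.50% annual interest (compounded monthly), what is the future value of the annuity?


Future value of an ordinary annuity: FV = PMT × ((1 + r)^n − 1) / r
Monthly rate r = 0.095/12 ≈ 0.00791667, n = 12
FV = $550.00 × ((1 + 0.095/12)^12 − 1) / (0.095/12)
FV = $550.00 × 12.536537
FV = $6,895.10

FV = PMT × ((1+r)^n - 1)/r = $6,895.10


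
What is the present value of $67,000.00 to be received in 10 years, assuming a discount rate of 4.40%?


Present value formula: PV = FV / (1 + r)^t
PV = $67,000.00 / (1 + 0.044)^10
PV = $67,000.00 / 1.5381723
PV = $43,558.19

PV = FV / (1 + r)^t = $43,558.19


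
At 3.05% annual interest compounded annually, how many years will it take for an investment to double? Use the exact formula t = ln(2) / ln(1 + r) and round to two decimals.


Doubling condition: (1 + r)^t = 2
Take ln of both sides: t × ln(1 + r) = ln(2)
t = ln(2) / ln(1 + r)
t = 0.693147 / 0.030044
t = 23.07

t = ln(2) / ln(1 + r) = 23.07 years


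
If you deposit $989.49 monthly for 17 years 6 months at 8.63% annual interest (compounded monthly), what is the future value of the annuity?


Future value of an ordinary annuity: FV = PMT × ((1 + r)^n − 1) / r
Monthly rate r = 0.0863/12 ≈ 0.00719167, n = 210
FV = $989.49 × ((1 + 0.0863/12)^210 − 1) / (0.0863/12)
FV = $989.49 × 487.155065
FV = $482,035.07

FV = PMT × ((1+r)^n - 1)/r = $482,035.07


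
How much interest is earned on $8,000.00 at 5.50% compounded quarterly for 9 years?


Compound interest earned = final amount − principal.
A = P(1 + r/n)^(nt) = $8,000.00 × (1 + 0.055/4)^(4 × 9) = $13,079.80
Interest = A − P = $13,079.80 − $8,000.00 = $5,079.80

Interest = A - P = $5,079.80


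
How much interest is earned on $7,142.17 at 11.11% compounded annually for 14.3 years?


Compound interest earned = final amount − principal.
A = P(1 + r/n)^(nt) = $7,142.17 × (1 + 0.1111/1)^(1 × 14.3) = $32,218.12
Interest = A − P = $32,218.12 − $7,142.17 = $25,075.95

Interest = A - P = $25,075.95


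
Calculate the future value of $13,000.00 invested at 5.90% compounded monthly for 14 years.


Compound interest formula: A = P(1 + r/n)^(nt)
A = $13,000.00 × (1 + 0.059/12)^(12 × 14)
Growth factor: (1 + 0.059/12)^168 = 2.2795454
A = $13,000.00 × 2.2795454
A = $29,634.09

A = P(1 + r/n)^(nt) = $29,634.09


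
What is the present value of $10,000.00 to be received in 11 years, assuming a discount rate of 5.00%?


Present value formula: PV = FV / (1 + r)^t
PV = $10,000.00 / (1 + 0.05)^11
PV = $10,000.00 / 1.710339
PV = $5,846.79

PV = FV / (1 + r)^t = $5,846.79


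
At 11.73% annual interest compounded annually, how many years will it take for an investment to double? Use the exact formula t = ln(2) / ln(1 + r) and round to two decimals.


Doubling condition: (1 + r)^t = 2
Take ln of both sides: t × ln(1 + r) = ln(2)
t = ln(2) / ln(1 + r)
t = 0.693147 / 0.110915
t = 6.25

t = ln(2) / ln(1 + r) = 6.25 years


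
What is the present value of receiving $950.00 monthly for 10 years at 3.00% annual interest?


Present value of an ordinary annuity: PV = PMT × (1 − (1 + r)^(−n)) / r
Monthly rate r = 0.03/12 = 0.0025, n = 120
PV = $950.00 × (1 − (1 + 0.03/12)^(−120)) / (0.03/12)
PV = $950.00 × 103.561753
PV = $98,383.67

PV = PMT × (1-(1+r)^(-n))/r = $98,383.67


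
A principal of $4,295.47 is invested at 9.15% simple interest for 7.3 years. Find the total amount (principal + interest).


Total amount formula: A = P(1 + rt) = P + P·r·t
Interest: I = P × r × t = $4,295.47 × 0.0915 × 7.3 = $2,869.16
A = P + I = $4,295.47 + $2,869.16 = $7,164.63

A = P + I = P(1 + rt) = $7,164.63


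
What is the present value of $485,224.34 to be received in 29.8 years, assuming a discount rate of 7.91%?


Present value formula: PV = FV / (1 + r)^t
PV = $485,224.34 / (1 + 0.0791)^29.8
PV = $485,224.34 / 9.665814
PV = $50,200.05

PV = FV / (1 + r)^t = $50,200.05


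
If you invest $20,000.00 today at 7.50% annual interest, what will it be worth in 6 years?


Future value formula: FV = PV × (1 + r)^t
FV = $20,000.00 × (1 + 0.075)^6
FV = $20,000.00 × 1.5433015
FV = $30,866.03

FV = PV × (1 + r)^t = $30,866.03


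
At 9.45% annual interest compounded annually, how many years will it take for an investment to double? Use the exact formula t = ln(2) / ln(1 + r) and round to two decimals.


Doubling condition: (1 + r)^t = 2
Take ln of both sides: t × ln(1 + r) = ln(2)
t = ln(2) / ln(1 + r)
t = 0.693147 / 0.090298
t = 7.68

t = ln(2) / ln(1 + r) = 7.68 years


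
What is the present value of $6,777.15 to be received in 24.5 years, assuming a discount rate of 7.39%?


Present value formula: PV = FV / (1 + r)^t
PV = $6,777.15 / (1 + 0.0739)^24.5
PV = $6,777.15 / 5.736066
PV = $1,181.50

PV = FV / (1 + r)^t = $1,181.50


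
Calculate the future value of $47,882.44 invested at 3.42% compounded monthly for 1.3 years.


Compound interest formula: A = P(1 + r/n)^(nt)
A = $47,882.44 × (1 + 0.0342/12)^(12 × 1.3)
Growth factor: (1 + 0.0342/12)^15.6 = 1.045397
A = $47,882.44 × 1.045397
A = $50,056.16

A = P(1 + r/n)^(nt) = $50,056.16


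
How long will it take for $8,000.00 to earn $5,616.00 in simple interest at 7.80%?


Rearrange the simple interest formula for t:
I = P × r × t  ⇒  t = I / (P × r)
t = $5,616.00 / ($8,000.00 × 0.078)
t = 9

t = I/(P×r) = 9 years
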